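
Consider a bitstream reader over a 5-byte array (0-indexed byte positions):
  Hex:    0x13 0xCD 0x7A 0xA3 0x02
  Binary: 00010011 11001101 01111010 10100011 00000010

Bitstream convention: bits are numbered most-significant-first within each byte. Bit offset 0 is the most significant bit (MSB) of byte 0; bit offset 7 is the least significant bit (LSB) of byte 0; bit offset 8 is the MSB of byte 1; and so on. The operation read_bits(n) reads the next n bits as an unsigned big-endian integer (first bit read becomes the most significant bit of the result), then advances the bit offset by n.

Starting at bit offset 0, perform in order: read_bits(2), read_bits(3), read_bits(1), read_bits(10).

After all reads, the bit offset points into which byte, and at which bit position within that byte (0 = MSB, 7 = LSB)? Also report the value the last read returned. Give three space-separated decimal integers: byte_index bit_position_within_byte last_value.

Answer: 2 0 973

Derivation:
Read 1: bits[0:2] width=2 -> value=0 (bin 00); offset now 2 = byte 0 bit 2; 38 bits remain
Read 2: bits[2:5] width=3 -> value=2 (bin 010); offset now 5 = byte 0 bit 5; 35 bits remain
Read 3: bits[5:6] width=1 -> value=0 (bin 0); offset now 6 = byte 0 bit 6; 34 bits remain
Read 4: bits[6:16] width=10 -> value=973 (bin 1111001101); offset now 16 = byte 2 bit 0; 24 bits remain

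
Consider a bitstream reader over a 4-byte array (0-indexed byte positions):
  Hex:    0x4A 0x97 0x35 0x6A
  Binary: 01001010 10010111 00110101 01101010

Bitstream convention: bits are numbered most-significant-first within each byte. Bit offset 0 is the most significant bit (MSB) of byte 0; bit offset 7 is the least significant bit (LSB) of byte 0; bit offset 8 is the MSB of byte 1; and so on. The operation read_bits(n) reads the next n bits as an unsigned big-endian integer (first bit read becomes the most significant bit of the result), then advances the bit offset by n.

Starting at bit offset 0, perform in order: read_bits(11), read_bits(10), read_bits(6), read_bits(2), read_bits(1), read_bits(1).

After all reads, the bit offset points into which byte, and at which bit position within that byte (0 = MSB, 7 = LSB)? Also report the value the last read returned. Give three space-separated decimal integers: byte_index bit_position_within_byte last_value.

Answer: 3 7 1

Derivation:
Read 1: bits[0:11] width=11 -> value=596 (bin 01001010100); offset now 11 = byte 1 bit 3; 21 bits remain
Read 2: bits[11:21] width=10 -> value=742 (bin 1011100110); offset now 21 = byte 2 bit 5; 11 bits remain
Read 3: bits[21:27] width=6 -> value=43 (bin 101011); offset now 27 = byte 3 bit 3; 5 bits remain
Read 4: bits[27:29] width=2 -> value=1 (bin 01); offset now 29 = byte 3 bit 5; 3 bits remain
Read 5: bits[29:30] width=1 -> value=0 (bin 0); offset now 30 = byte 3 bit 6; 2 bits remain
Read 6: bits[30:31] width=1 -> value=1 (bin 1); offset now 31 = byte 3 bit 7; 1 bits remain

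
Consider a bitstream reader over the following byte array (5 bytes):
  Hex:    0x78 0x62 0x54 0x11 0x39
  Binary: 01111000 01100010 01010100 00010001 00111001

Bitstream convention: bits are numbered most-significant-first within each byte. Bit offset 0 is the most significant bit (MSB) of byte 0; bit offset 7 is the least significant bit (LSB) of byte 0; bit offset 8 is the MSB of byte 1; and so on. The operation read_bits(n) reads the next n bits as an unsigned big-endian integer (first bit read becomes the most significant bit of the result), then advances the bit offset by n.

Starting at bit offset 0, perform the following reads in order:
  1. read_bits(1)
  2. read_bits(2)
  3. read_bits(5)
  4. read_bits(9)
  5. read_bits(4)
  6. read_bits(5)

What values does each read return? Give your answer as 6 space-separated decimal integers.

Read 1: bits[0:1] width=1 -> value=0 (bin 0); offset now 1 = byte 0 bit 1; 39 bits remain
Read 2: bits[1:3] width=2 -> value=3 (bin 11); offset now 3 = byte 0 bit 3; 37 bits remain
Read 3: bits[3:8] width=5 -> value=24 (bin 11000); offset now 8 = byte 1 bit 0; 32 bits remain
Read 4: bits[8:17] width=9 -> value=196 (bin 011000100); offset now 17 = byte 2 bit 1; 23 bits remain
Read 5: bits[17:21] width=4 -> value=10 (bin 1010); offset now 21 = byte 2 bit 5; 19 bits remain
Read 6: bits[21:26] width=5 -> value=16 (bin 10000); offset now 26 = byte 3 bit 2; 14 bits remain

Answer: 0 3 24 196 10 16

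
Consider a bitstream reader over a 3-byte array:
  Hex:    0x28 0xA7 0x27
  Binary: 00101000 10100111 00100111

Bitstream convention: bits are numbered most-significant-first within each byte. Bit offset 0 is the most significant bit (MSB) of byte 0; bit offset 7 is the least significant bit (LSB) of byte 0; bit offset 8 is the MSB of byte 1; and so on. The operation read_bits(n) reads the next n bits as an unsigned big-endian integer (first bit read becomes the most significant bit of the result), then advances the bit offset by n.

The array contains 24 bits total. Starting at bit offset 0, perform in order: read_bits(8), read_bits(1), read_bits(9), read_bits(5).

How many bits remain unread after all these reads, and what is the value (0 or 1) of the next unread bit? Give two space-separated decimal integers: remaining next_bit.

Read 1: bits[0:8] width=8 -> value=40 (bin 00101000); offset now 8 = byte 1 bit 0; 16 bits remain
Read 2: bits[8:9] width=1 -> value=1 (bin 1); offset now 9 = byte 1 bit 1; 15 bits remain
Read 3: bits[9:18] width=9 -> value=156 (bin 010011100); offset now 18 = byte 2 bit 2; 6 bits remain
Read 4: bits[18:23] width=5 -> value=19 (bin 10011); offset now 23 = byte 2 bit 7; 1 bits remain

Answer: 1 1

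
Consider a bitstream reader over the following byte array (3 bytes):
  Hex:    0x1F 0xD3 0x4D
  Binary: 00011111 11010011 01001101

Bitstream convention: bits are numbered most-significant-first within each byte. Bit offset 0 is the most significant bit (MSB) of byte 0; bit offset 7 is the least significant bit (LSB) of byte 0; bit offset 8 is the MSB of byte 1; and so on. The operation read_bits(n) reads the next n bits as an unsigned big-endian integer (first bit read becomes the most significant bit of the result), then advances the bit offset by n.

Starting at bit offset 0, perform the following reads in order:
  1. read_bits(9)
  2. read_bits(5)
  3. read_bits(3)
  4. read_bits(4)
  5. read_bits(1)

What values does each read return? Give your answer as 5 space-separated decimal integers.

Read 1: bits[0:9] width=9 -> value=63 (bin 000111111); offset now 9 = byte 1 bit 1; 15 bits remain
Read 2: bits[9:14] width=5 -> value=20 (bin 10100); offset now 14 = byte 1 bit 6; 10 bits remain
Read 3: bits[14:17] width=3 -> value=6 (bin 110); offset now 17 = byte 2 bit 1; 7 bits remain
Read 4: bits[17:21] width=4 -> value=9 (bin 1001); offset now 21 = byte 2 bit 5; 3 bits remain
Read 5: bits[21:22] width=1 -> value=1 (bin 1); offset now 22 = byte 2 bit 6; 2 bits remain

Answer: 63 20 6 9 1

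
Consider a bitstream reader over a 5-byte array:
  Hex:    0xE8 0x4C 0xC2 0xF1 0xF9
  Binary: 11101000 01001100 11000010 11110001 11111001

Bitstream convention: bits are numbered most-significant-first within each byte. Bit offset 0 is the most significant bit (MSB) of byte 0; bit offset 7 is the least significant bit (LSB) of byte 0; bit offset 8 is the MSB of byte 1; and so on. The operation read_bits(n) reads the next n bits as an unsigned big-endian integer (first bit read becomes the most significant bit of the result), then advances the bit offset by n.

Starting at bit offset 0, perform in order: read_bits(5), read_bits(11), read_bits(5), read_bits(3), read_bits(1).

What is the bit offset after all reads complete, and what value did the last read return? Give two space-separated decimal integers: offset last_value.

Answer: 25 1

Derivation:
Read 1: bits[0:5] width=5 -> value=29 (bin 11101); offset now 5 = byte 0 bit 5; 35 bits remain
Read 2: bits[5:16] width=11 -> value=76 (bin 00001001100); offset now 16 = byte 2 bit 0; 24 bits remain
Read 3: bits[16:21] width=5 -> value=24 (bin 11000); offset now 21 = byte 2 bit 5; 19 bits remain
Read 4: bits[21:24] width=3 -> value=2 (bin 010); offset now 24 = byte 3 bit 0; 16 bits remain
Read 5: bits[24:25] width=1 -> value=1 (bin 1); offset now 25 = byte 3 bit 1; 15 bits remain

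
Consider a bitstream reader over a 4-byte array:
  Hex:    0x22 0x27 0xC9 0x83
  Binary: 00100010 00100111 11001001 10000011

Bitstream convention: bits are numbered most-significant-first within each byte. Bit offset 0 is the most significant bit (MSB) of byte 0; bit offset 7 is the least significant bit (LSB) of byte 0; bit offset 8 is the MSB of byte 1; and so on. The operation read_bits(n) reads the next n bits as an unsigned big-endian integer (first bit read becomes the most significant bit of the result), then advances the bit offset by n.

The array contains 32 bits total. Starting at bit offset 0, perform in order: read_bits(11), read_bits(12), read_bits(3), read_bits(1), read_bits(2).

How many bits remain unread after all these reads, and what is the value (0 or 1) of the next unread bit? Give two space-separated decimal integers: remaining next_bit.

Answer: 3 0

Derivation:
Read 1: bits[0:11] width=11 -> value=273 (bin 00100010001); offset now 11 = byte 1 bit 3; 21 bits remain
Read 2: bits[11:23] width=12 -> value=996 (bin 001111100100); offset now 23 = byte 2 bit 7; 9 bits remain
Read 3: bits[23:26] width=3 -> value=6 (bin 110); offset now 26 = byte 3 bit 2; 6 bits remain
Read 4: bits[26:27] width=1 -> value=0 (bin 0); offset now 27 = byte 3 bit 3; 5 bits remain
Read 5: bits[27:29] width=2 -> value=0 (bin 00); offset now 29 = byte 3 bit 5; 3 bits remain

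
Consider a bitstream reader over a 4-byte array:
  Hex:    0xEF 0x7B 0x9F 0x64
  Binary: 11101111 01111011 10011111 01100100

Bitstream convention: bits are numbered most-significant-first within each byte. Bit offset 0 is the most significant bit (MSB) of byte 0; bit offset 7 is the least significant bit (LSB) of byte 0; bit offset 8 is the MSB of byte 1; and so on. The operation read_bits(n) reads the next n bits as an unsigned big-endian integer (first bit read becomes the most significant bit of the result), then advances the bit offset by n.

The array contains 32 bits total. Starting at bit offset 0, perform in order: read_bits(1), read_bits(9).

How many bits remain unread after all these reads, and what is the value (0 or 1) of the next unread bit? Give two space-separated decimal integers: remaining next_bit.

Read 1: bits[0:1] width=1 -> value=1 (bin 1); offset now 1 = byte 0 bit 1; 31 bits remain
Read 2: bits[1:10] width=9 -> value=445 (bin 110111101); offset now 10 = byte 1 bit 2; 22 bits remain

Answer: 22 1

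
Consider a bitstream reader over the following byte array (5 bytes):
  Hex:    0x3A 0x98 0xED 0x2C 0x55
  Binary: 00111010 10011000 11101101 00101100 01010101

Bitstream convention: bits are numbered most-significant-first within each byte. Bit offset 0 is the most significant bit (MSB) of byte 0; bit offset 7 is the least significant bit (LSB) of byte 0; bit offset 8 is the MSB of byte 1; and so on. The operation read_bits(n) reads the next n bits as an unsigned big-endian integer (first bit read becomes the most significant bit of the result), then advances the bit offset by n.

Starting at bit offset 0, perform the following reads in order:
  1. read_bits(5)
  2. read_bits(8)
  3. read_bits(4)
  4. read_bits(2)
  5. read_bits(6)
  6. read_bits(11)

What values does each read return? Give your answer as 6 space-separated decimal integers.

Answer: 7 83 1 3 26 709

Derivation:
Read 1: bits[0:5] width=5 -> value=7 (bin 00111); offset now 5 = byte 0 bit 5; 35 bits remain
Read 2: bits[5:13] width=8 -> value=83 (bin 01010011); offset now 13 = byte 1 bit 5; 27 bits remain
Read 3: bits[13:17] width=4 -> value=1 (bin 0001); offset now 17 = byte 2 bit 1; 23 bits remain
Read 4: bits[17:19] width=2 -> value=3 (bin 11); offset now 19 = byte 2 bit 3; 21 bits remain
Read 5: bits[19:25] width=6 -> value=26 (bin 011010); offset now 25 = byte 3 bit 1; 15 bits remain
Read 6: bits[25:36] width=11 -> value=709 (bin 01011000101); offset now 36 = byte 4 bit 4; 4 bits remain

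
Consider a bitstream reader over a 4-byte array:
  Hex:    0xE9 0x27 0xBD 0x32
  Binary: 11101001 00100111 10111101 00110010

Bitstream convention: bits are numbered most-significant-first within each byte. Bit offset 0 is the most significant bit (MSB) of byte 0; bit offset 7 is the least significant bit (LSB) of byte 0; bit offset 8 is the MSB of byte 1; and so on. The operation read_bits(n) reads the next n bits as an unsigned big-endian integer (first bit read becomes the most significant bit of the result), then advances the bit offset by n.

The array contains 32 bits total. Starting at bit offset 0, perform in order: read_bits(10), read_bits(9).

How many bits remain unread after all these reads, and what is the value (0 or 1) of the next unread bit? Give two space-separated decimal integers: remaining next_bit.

Read 1: bits[0:10] width=10 -> value=932 (bin 1110100100); offset now 10 = byte 1 bit 2; 22 bits remain
Read 2: bits[10:19] width=9 -> value=317 (bin 100111101); offset now 19 = byte 2 bit 3; 13 bits remain

Answer: 13 1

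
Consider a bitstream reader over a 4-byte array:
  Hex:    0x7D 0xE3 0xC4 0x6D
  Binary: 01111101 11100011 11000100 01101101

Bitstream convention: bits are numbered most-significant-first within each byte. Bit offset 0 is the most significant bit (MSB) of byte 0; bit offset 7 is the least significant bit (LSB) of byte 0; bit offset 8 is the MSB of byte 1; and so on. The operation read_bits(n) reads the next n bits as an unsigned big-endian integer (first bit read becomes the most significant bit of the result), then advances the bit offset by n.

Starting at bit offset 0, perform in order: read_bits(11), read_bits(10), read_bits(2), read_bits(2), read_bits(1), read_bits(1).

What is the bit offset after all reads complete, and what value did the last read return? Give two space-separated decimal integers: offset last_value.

Read 1: bits[0:11] width=11 -> value=1007 (bin 01111101111); offset now 11 = byte 1 bit 3; 21 bits remain
Read 2: bits[11:21] width=10 -> value=120 (bin 0001111000); offset now 21 = byte 2 bit 5; 11 bits remain
Read 3: bits[21:23] width=2 -> value=2 (bin 10); offset now 23 = byte 2 bit 7; 9 bits remain
Read 4: bits[23:25] width=2 -> value=0 (bin 00); offset now 25 = byte 3 bit 1; 7 bits remain
Read 5: bits[25:26] width=1 -> value=1 (bin 1); offset now 26 = byte 3 bit 2; 6 bits remain
Read 6: bits[26:27] width=1 -> value=1 (bin 1); offset now 27 = byte 3 bit 3; 5 bits remain

Answer: 27 1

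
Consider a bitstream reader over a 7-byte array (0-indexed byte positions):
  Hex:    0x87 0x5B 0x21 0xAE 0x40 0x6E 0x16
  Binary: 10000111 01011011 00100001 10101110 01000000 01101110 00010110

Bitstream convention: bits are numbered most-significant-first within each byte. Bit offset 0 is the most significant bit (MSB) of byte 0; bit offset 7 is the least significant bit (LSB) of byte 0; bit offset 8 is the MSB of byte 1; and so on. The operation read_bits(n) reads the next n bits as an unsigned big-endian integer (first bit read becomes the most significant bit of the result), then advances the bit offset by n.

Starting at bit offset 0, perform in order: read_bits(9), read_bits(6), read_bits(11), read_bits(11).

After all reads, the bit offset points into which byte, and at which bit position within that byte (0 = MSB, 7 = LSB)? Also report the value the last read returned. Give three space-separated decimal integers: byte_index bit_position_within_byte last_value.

Read 1: bits[0:9] width=9 -> value=270 (bin 100001110); offset now 9 = byte 1 bit 1; 47 bits remain
Read 2: bits[9:15] width=6 -> value=45 (bin 101101); offset now 15 = byte 1 bit 7; 41 bits remain
Read 3: bits[15:26] width=11 -> value=1158 (bin 10010000110); offset now 26 = byte 3 bit 2; 30 bits remain
Read 4: bits[26:37] width=11 -> value=1480 (bin 10111001000); offset now 37 = byte 4 bit 5; 19 bits remain

Answer: 4 5 1480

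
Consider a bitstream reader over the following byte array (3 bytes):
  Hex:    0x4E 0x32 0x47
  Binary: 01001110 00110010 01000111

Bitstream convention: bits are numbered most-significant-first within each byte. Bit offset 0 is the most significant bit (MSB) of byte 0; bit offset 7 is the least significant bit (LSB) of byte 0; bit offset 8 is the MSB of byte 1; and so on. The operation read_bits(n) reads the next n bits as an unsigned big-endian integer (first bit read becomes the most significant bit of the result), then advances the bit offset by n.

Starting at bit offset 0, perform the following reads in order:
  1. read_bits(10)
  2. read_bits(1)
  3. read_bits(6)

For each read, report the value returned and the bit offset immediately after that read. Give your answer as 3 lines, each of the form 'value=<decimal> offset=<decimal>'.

Read 1: bits[0:10] width=10 -> value=312 (bin 0100111000); offset now 10 = byte 1 bit 2; 14 bits remain
Read 2: bits[10:11] width=1 -> value=1 (bin 1); offset now 11 = byte 1 bit 3; 13 bits remain
Read 3: bits[11:17] width=6 -> value=36 (bin 100100); offset now 17 = byte 2 bit 1; 7 bits remain

Answer: value=312 offset=10
value=1 offset=11
value=36 offset=17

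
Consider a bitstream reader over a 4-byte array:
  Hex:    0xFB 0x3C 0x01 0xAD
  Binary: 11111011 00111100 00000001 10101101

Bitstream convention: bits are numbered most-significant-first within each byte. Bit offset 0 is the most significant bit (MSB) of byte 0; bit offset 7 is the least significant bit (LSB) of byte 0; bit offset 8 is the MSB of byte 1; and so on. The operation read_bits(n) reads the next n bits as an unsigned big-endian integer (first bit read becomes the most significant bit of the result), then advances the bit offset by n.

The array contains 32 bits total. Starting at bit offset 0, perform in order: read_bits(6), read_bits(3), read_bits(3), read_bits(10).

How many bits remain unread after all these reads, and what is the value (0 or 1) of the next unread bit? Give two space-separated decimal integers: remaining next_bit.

Read 1: bits[0:6] width=6 -> value=62 (bin 111110); offset now 6 = byte 0 bit 6; 26 bits remain
Read 2: bits[6:9] width=3 -> value=6 (bin 110); offset now 9 = byte 1 bit 1; 23 bits remain
Read 3: bits[9:12] width=3 -> value=3 (bin 011); offset now 12 = byte 1 bit 4; 20 bits remain
Read 4: bits[12:22] width=10 -> value=768 (bin 1100000000); offset now 22 = byte 2 bit 6; 10 bits remain

Answer: 10 0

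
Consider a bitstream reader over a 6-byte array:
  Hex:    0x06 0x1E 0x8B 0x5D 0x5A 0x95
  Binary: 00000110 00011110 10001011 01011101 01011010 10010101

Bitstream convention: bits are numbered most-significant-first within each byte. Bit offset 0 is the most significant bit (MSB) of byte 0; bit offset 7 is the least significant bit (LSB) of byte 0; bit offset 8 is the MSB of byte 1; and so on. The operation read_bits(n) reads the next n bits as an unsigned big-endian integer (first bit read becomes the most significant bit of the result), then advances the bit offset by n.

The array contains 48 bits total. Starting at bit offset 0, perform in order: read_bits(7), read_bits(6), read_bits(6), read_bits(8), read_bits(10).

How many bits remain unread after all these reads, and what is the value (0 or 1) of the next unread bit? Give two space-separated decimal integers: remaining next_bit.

Read 1: bits[0:7] width=7 -> value=3 (bin 0000011); offset now 7 = byte 0 bit 7; 41 bits remain
Read 2: bits[7:13] width=6 -> value=3 (bin 000011); offset now 13 = byte 1 bit 5; 35 bits remain
Read 3: bits[13:19] width=6 -> value=52 (bin 110100); offset now 19 = byte 2 bit 3; 29 bits remain
Read 4: bits[19:27] width=8 -> value=90 (bin 01011010); offset now 27 = byte 3 bit 3; 21 bits remain
Read 5: bits[27:37] width=10 -> value=939 (bin 1110101011); offset now 37 = byte 4 bit 5; 11 bits remain

Answer: 11 0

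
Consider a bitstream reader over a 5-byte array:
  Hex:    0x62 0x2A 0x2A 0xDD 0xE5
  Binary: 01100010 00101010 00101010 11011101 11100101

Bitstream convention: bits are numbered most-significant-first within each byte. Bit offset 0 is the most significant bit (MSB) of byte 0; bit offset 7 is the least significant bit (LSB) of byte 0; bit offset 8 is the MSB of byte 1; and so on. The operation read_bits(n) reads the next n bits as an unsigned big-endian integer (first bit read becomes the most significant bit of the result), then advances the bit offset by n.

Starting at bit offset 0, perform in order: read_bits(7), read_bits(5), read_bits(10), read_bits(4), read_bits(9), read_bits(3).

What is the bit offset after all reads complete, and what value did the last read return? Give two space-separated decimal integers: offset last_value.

Answer: 38 1

Derivation:
Read 1: bits[0:7] width=7 -> value=49 (bin 0110001); offset now 7 = byte 0 bit 7; 33 bits remain
Read 2: bits[7:12] width=5 -> value=2 (bin 00010); offset now 12 = byte 1 bit 4; 28 bits remain
Read 3: bits[12:22] width=10 -> value=650 (bin 1010001010); offset now 22 = byte 2 bit 6; 18 bits remain
Read 4: bits[22:26] width=4 -> value=11 (bin 1011); offset now 26 = byte 3 bit 2; 14 bits remain
Read 5: bits[26:35] width=9 -> value=239 (bin 011101111); offset now 35 = byte 4 bit 3; 5 bits remain
Read 6: bits[35:38] width=3 -> value=1 (bin 001); offset now 38 = byte 4 bit 6; 2 bits remain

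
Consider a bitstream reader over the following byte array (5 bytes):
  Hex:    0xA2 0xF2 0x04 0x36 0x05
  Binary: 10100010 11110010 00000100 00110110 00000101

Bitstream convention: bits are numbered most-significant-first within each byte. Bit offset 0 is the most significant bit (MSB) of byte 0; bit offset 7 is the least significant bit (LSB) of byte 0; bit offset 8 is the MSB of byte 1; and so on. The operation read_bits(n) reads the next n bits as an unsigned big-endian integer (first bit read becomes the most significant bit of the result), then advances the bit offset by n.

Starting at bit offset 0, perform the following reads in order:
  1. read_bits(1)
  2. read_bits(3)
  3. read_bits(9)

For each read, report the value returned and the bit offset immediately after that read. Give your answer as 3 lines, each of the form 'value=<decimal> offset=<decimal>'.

Answer: value=1 offset=1
value=2 offset=4
value=94 offset=13

Derivation:
Read 1: bits[0:1] width=1 -> value=1 (bin 1); offset now 1 = byte 0 bit 1; 39 bits remain
Read 2: bits[1:4] width=3 -> value=2 (bin 010); offset now 4 = byte 0 bit 4; 36 bits remain
Read 3: bits[4:13] width=9 -> value=94 (bin 001011110); offset now 13 = byte 1 bit 5; 27 bits remain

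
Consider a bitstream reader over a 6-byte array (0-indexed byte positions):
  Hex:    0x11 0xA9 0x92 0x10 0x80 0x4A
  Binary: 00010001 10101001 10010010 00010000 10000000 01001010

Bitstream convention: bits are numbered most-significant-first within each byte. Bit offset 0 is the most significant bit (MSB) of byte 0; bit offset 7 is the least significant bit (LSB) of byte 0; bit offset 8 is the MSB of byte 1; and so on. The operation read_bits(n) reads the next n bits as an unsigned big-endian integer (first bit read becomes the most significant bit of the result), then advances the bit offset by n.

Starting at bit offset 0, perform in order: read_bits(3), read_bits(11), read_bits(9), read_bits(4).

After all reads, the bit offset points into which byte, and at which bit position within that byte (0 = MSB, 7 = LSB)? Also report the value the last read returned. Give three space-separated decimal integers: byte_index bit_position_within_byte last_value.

Answer: 3 3 0

Derivation:
Read 1: bits[0:3] width=3 -> value=0 (bin 000); offset now 3 = byte 0 bit 3; 45 bits remain
Read 2: bits[3:14] width=11 -> value=1130 (bin 10001101010); offset now 14 = byte 1 bit 6; 34 bits remain
Read 3: bits[14:23] width=9 -> value=201 (bin 011001001); offset now 23 = byte 2 bit 7; 25 bits remain
Read 4: bits[23:27] width=4 -> value=0 (bin 0000); offset now 27 = byte 3 bit 3; 21 bits remain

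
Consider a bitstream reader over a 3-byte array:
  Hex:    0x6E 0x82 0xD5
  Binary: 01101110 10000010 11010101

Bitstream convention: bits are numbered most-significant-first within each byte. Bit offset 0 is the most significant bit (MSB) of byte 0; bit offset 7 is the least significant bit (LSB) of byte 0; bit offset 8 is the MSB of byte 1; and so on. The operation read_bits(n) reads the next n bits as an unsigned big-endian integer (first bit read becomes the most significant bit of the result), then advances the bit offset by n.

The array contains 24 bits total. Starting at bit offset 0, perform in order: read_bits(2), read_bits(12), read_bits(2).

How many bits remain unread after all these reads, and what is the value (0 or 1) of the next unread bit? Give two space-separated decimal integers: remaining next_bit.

Answer: 8 1

Derivation:
Read 1: bits[0:2] width=2 -> value=1 (bin 01); offset now 2 = byte 0 bit 2; 22 bits remain
Read 2: bits[2:14] width=12 -> value=2976 (bin 101110100000); offset now 14 = byte 1 bit 6; 10 bits remain
Read 3: bits[14:16] width=2 -> value=2 (bin 10); offset now 16 = byte 2 bit 0; 8 bits remain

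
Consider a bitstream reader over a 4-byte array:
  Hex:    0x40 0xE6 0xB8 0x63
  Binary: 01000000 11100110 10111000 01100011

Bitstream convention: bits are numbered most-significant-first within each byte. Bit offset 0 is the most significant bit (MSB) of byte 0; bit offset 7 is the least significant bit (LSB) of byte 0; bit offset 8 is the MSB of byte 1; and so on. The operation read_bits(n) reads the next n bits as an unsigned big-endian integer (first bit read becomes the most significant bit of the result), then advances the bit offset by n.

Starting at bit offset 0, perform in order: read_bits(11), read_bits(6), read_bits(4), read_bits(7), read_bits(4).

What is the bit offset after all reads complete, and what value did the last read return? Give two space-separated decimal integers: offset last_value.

Read 1: bits[0:11] width=11 -> value=519 (bin 01000000111); offset now 11 = byte 1 bit 3; 21 bits remain
Read 2: bits[11:17] width=6 -> value=13 (bin 001101); offset now 17 = byte 2 bit 1; 15 bits remain
Read 3: bits[17:21] width=4 -> value=7 (bin 0111); offset now 21 = byte 2 bit 5; 11 bits remain
Read 4: bits[21:28] width=7 -> value=6 (bin 0000110); offset now 28 = byte 3 bit 4; 4 bits remain
Read 5: bits[28:32] width=4 -> value=3 (bin 0011); offset now 32 = byte 4 bit 0; 0 bits remain

Answer: 32 3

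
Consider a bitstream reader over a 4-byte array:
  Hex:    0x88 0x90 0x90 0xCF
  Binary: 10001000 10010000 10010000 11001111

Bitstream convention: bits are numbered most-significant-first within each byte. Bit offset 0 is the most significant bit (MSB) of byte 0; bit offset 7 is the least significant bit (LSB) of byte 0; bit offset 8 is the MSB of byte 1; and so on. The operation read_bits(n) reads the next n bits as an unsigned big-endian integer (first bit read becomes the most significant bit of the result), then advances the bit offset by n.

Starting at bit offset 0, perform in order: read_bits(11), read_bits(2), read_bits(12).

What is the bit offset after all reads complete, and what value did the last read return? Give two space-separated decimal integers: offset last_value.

Read 1: bits[0:11] width=11 -> value=1092 (bin 10001000100); offset now 11 = byte 1 bit 3; 21 bits remain
Read 2: bits[11:13] width=2 -> value=2 (bin 10); offset now 13 = byte 1 bit 5; 19 bits remain
Read 3: bits[13:25] width=12 -> value=289 (bin 000100100001); offset now 25 = byte 3 bit 1; 7 bits remain

Answer: 25 289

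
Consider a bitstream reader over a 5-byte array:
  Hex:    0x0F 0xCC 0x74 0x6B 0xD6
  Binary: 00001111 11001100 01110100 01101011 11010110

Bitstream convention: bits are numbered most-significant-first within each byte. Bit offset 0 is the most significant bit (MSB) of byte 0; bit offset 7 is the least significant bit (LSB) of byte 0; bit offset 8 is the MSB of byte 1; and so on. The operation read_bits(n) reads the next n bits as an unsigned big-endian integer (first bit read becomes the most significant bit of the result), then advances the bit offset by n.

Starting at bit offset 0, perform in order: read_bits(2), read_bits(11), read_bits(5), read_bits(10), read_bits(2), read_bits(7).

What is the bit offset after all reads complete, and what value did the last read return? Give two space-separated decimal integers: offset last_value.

Read 1: bits[0:2] width=2 -> value=0 (bin 00); offset now 2 = byte 0 bit 2; 38 bits remain
Read 2: bits[2:13] width=11 -> value=505 (bin 00111111001); offset now 13 = byte 1 bit 5; 27 bits remain
Read 3: bits[13:18] width=5 -> value=17 (bin 10001); offset now 18 = byte 2 bit 2; 22 bits remain
Read 4: bits[18:28] width=10 -> value=838 (bin 1101000110); offset now 28 = byte 3 bit 4; 12 bits remain
Read 5: bits[28:30] width=2 -> value=2 (bin 10); offset now 30 = byte 3 bit 6; 10 bits remain
Read 6: bits[30:37] width=7 -> value=122 (bin 1111010); offset now 37 = byte 4 bit 5; 3 bits remain

Answer: 37 122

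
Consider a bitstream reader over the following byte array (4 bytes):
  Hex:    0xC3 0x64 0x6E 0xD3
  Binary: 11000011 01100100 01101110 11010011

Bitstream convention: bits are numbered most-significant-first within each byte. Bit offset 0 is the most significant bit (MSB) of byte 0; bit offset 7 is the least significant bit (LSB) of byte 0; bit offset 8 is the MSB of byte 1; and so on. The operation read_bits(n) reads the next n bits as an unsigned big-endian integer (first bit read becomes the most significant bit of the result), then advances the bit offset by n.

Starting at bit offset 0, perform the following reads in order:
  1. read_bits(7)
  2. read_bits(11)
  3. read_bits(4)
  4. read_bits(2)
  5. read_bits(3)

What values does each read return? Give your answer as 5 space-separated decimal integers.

Read 1: bits[0:7] width=7 -> value=97 (bin 1100001); offset now 7 = byte 0 bit 7; 25 bits remain
Read 2: bits[7:18] width=11 -> value=1425 (bin 10110010001); offset now 18 = byte 2 bit 2; 14 bits remain
Read 3: bits[18:22] width=4 -> value=11 (bin 1011); offset now 22 = byte 2 bit 6; 10 bits remain
Read 4: bits[22:24] width=2 -> value=2 (bin 10); offset now 24 = byte 3 bit 0; 8 bits remain
Read 5: bits[24:27] width=3 -> value=6 (bin 110); offset now 27 = byte 3 bit 3; 5 bits remain

Answer: 97 1425 11 2 6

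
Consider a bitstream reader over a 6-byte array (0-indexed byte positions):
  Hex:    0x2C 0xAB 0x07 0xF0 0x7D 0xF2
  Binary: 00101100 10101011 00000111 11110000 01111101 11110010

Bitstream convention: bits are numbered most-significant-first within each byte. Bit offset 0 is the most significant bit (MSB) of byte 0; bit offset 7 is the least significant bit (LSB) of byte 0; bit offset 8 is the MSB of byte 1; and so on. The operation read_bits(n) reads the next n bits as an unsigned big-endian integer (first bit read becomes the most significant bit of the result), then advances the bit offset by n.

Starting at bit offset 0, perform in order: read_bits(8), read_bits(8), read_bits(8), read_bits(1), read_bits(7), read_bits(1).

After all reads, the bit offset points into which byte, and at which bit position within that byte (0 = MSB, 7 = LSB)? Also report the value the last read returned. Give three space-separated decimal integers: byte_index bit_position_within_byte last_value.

Answer: 4 1 0

Derivation:
Read 1: bits[0:8] width=8 -> value=44 (bin 00101100); offset now 8 = byte 1 bit 0; 40 bits remain
Read 2: bits[8:16] width=8 -> value=171 (bin 10101011); offset now 16 = byte 2 bit 0; 32 bits remain
Read 3: bits[16:24] width=8 -> value=7 (bin 00000111); offset now 24 = byte 3 bit 0; 24 bits remain
Read 4: bits[24:25] width=1 -> value=1 (bin 1); offset now 25 = byte 3 bit 1; 23 bits remain
Read 5: bits[25:32] width=7 -> value=112 (bin 1110000); offset now 32 = byte 4 bit 0; 16 bits remain
Read 6: bits[32:33] width=1 -> value=0 (bin 0); offset now 33 = byte 4 bit 1; 15 bits remain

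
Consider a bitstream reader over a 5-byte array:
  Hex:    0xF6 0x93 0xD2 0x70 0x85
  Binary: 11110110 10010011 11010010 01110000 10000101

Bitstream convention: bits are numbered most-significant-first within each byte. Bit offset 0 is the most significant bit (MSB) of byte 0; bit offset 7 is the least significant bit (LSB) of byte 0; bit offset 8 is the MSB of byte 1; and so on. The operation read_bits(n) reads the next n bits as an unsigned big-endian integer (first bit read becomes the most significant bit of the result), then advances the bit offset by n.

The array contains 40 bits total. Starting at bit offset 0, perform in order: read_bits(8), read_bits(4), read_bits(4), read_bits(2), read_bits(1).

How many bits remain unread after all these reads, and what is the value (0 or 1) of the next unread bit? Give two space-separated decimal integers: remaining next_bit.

Answer: 21 1

Derivation:
Read 1: bits[0:8] width=8 -> value=246 (bin 11110110); offset now 8 = byte 1 bit 0; 32 bits remain
Read 2: bits[8:12] width=4 -> value=9 (bin 1001); offset now 12 = byte 1 bit 4; 28 bits remain
Read 3: bits[12:16] width=4 -> value=3 (bin 0011); offset now 16 = byte 2 bit 0; 24 bits remain
Read 4: bits[16:18] width=2 -> value=3 (bin 11); offset now 18 = byte 2 bit 2; 22 bits remain
Read 5: bits[18:19] width=1 -> value=0 (bin 0); offset now 19 = byte 2 bit 3; 21 bits remain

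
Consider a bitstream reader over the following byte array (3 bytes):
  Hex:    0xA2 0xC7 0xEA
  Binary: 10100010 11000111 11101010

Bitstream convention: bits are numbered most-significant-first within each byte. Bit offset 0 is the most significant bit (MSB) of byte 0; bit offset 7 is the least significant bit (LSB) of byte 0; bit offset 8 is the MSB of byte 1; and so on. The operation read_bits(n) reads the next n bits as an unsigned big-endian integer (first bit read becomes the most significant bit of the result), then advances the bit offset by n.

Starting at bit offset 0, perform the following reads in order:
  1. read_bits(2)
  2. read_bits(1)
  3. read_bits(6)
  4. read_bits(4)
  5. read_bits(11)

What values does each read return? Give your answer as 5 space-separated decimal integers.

Answer: 2 1 5 8 2026

Derivation:
Read 1: bits[0:2] width=2 -> value=2 (bin 10); offset now 2 = byte 0 bit 2; 22 bits remain
Read 2: bits[2:3] width=1 -> value=1 (bin 1); offset now 3 = byte 0 bit 3; 21 bits remain
Read 3: bits[3:9] width=6 -> value=5 (bin 000101); offset now 9 = byte 1 bit 1; 15 bits remain
Read 4: bits[9:13] width=4 -> value=8 (bin 1000); offset now 13 = byte 1 bit 5; 11 bits remain
Read 5: bits[13:24] width=11 -> value=2026 (bin 11111101010); offset now 24 = byte 3 bit 0; 0 bits remain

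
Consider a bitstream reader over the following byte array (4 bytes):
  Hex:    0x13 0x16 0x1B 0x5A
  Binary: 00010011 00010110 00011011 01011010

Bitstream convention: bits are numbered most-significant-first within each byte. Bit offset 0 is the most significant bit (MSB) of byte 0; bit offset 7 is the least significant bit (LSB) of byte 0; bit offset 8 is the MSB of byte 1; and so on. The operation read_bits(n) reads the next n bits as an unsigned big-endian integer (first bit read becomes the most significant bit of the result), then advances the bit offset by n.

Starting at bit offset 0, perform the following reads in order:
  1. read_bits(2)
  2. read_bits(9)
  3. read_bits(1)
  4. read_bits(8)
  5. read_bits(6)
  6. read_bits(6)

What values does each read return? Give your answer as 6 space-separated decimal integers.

Answer: 0 152 1 97 45 26

Derivation:
Read 1: bits[0:2] width=2 -> value=0 (bin 00); offset now 2 = byte 0 bit 2; 30 bits remain
Read 2: bits[2:11] width=9 -> value=152 (bin 010011000); offset now 11 = byte 1 bit 3; 21 bits remain
Read 3: bits[11:12] width=1 -> value=1 (bin 1); offset now 12 = byte 1 bit 4; 20 bits remain
Read 4: bits[12:20] width=8 -> value=97 (bin 01100001); offset now 20 = byte 2 bit 4; 12 bits remain
Read 5: bits[20:26] width=6 -> value=45 (bin 101101); offset now 26 = byte 3 bit 2; 6 bits remain
Read 6: bits[26:32] width=6 -> value=26 (bin 011010); offset now 32 = byte 4 bit 0; 0 bits remain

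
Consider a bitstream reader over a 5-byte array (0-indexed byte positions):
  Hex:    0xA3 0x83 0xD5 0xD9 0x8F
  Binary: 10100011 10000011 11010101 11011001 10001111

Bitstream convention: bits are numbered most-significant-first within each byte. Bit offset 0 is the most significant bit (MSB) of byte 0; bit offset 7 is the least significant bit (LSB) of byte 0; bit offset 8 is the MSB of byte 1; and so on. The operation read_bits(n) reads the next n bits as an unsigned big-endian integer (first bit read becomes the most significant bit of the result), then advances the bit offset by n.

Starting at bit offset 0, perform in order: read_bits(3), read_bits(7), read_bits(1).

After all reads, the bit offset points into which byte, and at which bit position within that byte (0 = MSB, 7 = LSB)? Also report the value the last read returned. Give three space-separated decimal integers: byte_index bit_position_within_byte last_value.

Read 1: bits[0:3] width=3 -> value=5 (bin 101); offset now 3 = byte 0 bit 3; 37 bits remain
Read 2: bits[3:10] width=7 -> value=14 (bin 0001110); offset now 10 = byte 1 bit 2; 30 bits remain
Read 3: bits[10:11] width=1 -> value=0 (bin 0); offset now 11 = byte 1 bit 3; 29 bits remain

Answer: 1 3 0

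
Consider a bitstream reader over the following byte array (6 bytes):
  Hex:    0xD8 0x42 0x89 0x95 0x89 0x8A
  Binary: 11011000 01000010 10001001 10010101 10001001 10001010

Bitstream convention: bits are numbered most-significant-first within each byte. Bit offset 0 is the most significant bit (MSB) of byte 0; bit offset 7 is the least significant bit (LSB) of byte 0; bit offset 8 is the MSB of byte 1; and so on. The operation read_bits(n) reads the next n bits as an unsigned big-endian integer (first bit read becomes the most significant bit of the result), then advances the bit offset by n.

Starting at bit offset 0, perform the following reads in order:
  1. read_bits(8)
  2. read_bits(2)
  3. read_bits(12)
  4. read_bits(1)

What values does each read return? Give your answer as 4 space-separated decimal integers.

Read 1: bits[0:8] width=8 -> value=216 (bin 11011000); offset now 8 = byte 1 bit 0; 40 bits remain
Read 2: bits[8:10] width=2 -> value=1 (bin 01); offset now 10 = byte 1 bit 2; 38 bits remain
Read 3: bits[10:22] width=12 -> value=162 (bin 000010100010); offset now 22 = byte 2 bit 6; 26 bits remain
Read 4: bits[22:23] width=1 -> value=0 (bin 0); offset now 23 = byte 2 bit 7; 25 bits remain

Answer: 216 1 162 0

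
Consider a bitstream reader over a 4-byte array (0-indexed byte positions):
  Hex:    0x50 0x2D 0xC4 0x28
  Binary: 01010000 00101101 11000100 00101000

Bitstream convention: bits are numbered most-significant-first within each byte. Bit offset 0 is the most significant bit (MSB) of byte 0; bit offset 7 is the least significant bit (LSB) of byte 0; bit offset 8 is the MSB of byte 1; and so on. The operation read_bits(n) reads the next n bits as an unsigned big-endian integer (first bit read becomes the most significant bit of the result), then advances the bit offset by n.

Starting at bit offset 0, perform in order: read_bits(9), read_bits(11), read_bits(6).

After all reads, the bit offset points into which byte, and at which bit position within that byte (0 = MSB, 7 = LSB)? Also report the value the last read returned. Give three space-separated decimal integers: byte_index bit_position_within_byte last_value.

Answer: 3 2 16

Derivation:
Read 1: bits[0:9] width=9 -> value=160 (bin 010100000); offset now 9 = byte 1 bit 1; 23 bits remain
Read 2: bits[9:20] width=11 -> value=732 (bin 01011011100); offset now 20 = byte 2 bit 4; 12 bits remain
Read 3: bits[20:26] width=6 -> value=16 (bin 010000); offset now 26 = byte 3 bit 2; 6 bits remain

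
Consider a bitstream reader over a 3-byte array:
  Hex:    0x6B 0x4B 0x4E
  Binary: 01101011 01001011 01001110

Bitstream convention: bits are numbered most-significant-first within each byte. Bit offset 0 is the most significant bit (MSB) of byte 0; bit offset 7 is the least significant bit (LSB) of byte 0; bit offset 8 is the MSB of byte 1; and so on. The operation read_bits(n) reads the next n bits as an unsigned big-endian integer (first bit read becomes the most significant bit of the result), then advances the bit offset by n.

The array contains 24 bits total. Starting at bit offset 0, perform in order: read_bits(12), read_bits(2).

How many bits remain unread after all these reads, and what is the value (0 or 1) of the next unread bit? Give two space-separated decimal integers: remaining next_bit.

Read 1: bits[0:12] width=12 -> value=1716 (bin 011010110100); offset now 12 = byte 1 bit 4; 12 bits remain
Read 2: bits[12:14] width=2 -> value=2 (bin 10); offset now 14 = byte 1 bit 6; 10 bits remain

Answer: 10 1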